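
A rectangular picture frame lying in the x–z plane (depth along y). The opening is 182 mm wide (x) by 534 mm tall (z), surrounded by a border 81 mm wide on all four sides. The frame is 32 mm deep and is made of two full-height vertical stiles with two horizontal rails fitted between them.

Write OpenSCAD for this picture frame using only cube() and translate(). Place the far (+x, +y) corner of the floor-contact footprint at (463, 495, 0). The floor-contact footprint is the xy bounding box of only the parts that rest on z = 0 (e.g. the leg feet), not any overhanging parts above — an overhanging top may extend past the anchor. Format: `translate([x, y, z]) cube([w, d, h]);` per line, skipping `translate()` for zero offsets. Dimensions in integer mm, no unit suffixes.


translate([119, 463, 0]) cube([81, 32, 696]);
translate([382, 463, 0]) cube([81, 32, 696]);
translate([200, 463, 0]) cube([182, 32, 81]);
translate([200, 463, 615]) cube([182, 32, 81]);


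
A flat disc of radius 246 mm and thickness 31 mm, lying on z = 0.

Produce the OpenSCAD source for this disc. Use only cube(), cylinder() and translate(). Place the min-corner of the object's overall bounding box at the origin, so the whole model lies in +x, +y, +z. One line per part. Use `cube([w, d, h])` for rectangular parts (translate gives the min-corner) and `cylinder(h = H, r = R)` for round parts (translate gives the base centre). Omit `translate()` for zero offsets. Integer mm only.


translate([246, 246, 0]) cylinder(h = 31, r = 246);


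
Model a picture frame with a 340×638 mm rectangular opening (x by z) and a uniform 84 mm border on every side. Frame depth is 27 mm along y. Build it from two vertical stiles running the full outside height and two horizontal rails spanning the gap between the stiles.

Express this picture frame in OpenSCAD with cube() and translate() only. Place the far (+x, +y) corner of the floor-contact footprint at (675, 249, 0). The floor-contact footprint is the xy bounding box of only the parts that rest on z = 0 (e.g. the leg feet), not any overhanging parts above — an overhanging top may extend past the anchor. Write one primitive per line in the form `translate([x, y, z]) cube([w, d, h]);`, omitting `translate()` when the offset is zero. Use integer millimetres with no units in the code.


translate([167, 222, 0]) cube([84, 27, 806]);
translate([591, 222, 0]) cube([84, 27, 806]);
translate([251, 222, 0]) cube([340, 27, 84]);
translate([251, 222, 722]) cube([340, 27, 84]);


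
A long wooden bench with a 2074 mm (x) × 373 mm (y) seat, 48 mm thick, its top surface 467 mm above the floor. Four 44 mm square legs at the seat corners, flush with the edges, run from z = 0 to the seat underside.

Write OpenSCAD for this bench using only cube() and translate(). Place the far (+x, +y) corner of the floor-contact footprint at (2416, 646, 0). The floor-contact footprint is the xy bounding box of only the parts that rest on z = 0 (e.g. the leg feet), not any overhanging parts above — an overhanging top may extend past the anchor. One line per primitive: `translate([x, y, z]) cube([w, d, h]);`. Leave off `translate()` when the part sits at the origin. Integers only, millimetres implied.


translate([342, 273, 419]) cube([2074, 373, 48]);
translate([342, 273, 0]) cube([44, 44, 419]);
translate([342, 602, 0]) cube([44, 44, 419]);
translate([2372, 273, 0]) cube([44, 44, 419]);
translate([2372, 602, 0]) cube([44, 44, 419]);


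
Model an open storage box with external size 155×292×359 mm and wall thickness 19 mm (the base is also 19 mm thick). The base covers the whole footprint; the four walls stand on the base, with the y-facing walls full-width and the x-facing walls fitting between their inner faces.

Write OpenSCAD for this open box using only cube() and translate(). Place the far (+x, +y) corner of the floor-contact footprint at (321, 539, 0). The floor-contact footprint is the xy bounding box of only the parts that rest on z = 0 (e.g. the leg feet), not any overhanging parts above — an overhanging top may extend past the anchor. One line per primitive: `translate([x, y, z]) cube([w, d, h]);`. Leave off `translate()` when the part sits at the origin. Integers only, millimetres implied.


translate([166, 247, 0]) cube([155, 292, 19]);
translate([166, 247, 19]) cube([155, 19, 340]);
translate([166, 520, 19]) cube([155, 19, 340]);
translate([166, 266, 19]) cube([19, 254, 340]);
translate([302, 266, 19]) cube([19, 254, 340]);


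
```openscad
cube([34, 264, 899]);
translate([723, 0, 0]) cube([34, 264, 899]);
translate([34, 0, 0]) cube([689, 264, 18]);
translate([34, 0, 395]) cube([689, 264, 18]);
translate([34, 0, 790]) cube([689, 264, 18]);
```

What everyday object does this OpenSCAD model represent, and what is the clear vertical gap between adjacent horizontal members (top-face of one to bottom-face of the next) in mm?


A bookshelf. The clear shelf gap is 377 mm.

Two tall side panels with 3 horizontal boards between them — a bookshelf. The first two shelf undersides are at z = 0 and z = 395; with shelf thickness 18, the clear gap is 395 − 0 − 18 = 377 mm.


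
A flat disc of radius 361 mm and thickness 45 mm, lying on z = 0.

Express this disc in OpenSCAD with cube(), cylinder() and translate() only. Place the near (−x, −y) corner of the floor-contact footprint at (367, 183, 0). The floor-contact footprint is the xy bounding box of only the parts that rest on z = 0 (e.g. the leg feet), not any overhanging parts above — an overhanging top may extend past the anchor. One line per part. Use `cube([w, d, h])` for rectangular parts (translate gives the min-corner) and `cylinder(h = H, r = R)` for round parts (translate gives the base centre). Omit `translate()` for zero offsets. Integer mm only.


translate([728, 544, 0]) cylinder(h = 45, r = 361);


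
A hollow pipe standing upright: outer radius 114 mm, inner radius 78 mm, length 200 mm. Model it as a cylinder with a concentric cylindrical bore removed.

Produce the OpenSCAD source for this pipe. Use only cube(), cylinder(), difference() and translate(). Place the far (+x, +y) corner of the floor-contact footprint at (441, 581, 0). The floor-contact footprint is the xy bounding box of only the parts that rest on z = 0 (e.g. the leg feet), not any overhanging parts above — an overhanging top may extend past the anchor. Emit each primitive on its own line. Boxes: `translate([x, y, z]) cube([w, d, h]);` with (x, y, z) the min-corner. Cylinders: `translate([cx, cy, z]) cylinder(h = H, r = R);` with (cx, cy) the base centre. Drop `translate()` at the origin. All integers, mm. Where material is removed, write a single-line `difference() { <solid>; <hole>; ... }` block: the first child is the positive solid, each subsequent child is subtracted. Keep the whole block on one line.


difference() { translate([327, 467, 0]) cylinder(h = 200, r = 114); translate([327, 467, 0]) cylinder(h = 200, r = 78); }


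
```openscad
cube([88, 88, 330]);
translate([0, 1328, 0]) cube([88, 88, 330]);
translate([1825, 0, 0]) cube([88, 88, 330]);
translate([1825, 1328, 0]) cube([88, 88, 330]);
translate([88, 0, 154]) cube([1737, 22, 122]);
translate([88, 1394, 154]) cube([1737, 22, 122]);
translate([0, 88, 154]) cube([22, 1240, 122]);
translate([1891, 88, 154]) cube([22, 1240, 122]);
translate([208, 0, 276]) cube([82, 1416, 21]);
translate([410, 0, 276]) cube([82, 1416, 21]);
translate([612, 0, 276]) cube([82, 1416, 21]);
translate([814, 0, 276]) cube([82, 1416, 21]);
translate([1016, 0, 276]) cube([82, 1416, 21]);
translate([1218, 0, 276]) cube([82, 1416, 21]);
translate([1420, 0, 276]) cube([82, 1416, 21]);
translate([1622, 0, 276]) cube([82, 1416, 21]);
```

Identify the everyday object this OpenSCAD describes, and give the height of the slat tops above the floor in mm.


A bed frame. The slat-top height is 297 mm.

Four posts, four rails, and a row of slats — a bed frame. Slats sit on the rails at z = 154 + 122 = 276; with slat thickness 21, the top is 297 mm.


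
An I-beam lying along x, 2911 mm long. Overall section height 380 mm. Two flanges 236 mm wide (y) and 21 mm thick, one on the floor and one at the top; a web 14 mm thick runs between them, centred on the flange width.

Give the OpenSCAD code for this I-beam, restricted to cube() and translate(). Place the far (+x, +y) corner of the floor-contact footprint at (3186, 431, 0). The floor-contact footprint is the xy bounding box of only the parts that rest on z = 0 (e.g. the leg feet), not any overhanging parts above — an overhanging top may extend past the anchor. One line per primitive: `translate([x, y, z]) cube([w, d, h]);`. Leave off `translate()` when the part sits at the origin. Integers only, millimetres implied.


translate([275, 195, 0]) cube([2911, 236, 21]);
translate([275, 306, 21]) cube([2911, 14, 338]);
translate([275, 195, 359]) cube([2911, 236, 21]);


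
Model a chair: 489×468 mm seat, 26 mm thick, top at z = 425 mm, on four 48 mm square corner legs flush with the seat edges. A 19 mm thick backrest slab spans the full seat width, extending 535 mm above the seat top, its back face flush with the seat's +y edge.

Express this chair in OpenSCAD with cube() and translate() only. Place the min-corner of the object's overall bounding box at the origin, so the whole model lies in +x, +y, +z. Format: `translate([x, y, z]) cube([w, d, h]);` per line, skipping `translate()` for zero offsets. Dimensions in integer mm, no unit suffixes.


// leg_h = 425 - 26 = 399
translate([0, 0, 399]) cube([489, 468, 26]);
cube([48, 48, 399]);
translate([441, 0, 0]) cube([48, 48, 399]);
translate([0, 420, 0]) cube([48, 48, 399]);
translate([441, 420, 0]) cube([48, 48, 399]);
translate([0, 449, 425]) cube([489, 19, 535]);


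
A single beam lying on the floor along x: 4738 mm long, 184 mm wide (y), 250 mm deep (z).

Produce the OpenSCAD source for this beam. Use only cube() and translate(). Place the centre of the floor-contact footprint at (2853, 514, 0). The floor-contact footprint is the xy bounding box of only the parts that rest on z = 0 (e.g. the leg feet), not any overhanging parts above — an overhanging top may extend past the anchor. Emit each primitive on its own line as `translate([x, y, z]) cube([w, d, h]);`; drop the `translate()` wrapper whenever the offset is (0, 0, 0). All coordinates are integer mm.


translate([484, 422, 0]) cube([4738, 184, 250]);


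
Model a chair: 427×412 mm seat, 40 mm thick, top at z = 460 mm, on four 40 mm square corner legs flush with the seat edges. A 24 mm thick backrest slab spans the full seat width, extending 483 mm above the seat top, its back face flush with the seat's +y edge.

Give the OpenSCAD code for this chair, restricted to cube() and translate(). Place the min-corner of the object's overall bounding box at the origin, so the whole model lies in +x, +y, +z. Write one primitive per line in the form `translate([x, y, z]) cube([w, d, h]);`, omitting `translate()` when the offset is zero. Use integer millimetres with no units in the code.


translate([0, 0, 420]) cube([427, 412, 40]);
cube([40, 40, 420]);
translate([387, 0, 0]) cube([40, 40, 420]);
translate([0, 372, 0]) cube([40, 40, 420]);
translate([387, 372, 0]) cube([40, 40, 420]);
translate([0, 388, 460]) cube([427, 24, 483]);


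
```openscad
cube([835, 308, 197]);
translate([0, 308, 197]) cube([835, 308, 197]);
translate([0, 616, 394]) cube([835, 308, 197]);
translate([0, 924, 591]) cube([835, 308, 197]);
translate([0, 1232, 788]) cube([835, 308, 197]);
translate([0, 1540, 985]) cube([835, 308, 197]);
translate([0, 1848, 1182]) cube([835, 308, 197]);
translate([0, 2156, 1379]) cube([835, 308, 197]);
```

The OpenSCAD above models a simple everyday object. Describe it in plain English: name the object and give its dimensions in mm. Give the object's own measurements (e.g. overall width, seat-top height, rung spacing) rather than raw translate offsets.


A straight staircase of 8 solid steps. Each step is 835 mm wide (x), 308 mm deep (y, the going) and 197 mm tall (the rise). The first step rests on the floor; each subsequent step sits one going further in +y and one rise higher in +z, directly behind and above the previous step with no overlap.


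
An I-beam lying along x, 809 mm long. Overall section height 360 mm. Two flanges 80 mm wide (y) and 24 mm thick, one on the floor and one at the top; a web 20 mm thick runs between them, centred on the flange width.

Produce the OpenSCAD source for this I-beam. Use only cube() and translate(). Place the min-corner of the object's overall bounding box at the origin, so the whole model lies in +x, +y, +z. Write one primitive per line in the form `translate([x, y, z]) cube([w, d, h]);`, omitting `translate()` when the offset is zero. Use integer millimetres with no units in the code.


cube([809, 80, 24]);
translate([0, 30, 24]) cube([809, 20, 312]);
translate([0, 0, 336]) cube([809, 80, 24]);


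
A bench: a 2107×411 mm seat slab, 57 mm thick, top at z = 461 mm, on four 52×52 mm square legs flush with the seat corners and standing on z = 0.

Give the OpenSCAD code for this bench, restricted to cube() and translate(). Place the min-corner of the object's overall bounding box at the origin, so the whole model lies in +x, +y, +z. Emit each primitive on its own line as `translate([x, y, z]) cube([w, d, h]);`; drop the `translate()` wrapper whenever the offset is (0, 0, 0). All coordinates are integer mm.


translate([0, 0, 404]) cube([2107, 411, 57]);
cube([52, 52, 404]);
translate([0, 359, 0]) cube([52, 52, 404]);
translate([2055, 0, 0]) cube([52, 52, 404]);
translate([2055, 359, 0]) cube([52, 52, 404]);


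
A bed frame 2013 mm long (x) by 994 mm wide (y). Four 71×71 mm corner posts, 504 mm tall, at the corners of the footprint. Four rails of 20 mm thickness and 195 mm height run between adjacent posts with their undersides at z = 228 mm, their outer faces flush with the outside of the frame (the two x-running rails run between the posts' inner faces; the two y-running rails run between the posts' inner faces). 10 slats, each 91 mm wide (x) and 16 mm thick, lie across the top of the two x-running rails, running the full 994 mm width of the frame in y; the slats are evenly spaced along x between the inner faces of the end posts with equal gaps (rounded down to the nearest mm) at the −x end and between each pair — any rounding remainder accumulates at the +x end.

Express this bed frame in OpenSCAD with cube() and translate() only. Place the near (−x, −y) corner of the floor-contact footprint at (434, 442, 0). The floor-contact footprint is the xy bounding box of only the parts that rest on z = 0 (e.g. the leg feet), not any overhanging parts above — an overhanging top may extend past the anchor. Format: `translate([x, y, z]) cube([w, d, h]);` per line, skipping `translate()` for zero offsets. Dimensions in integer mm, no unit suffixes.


translate([434, 442, 0]) cube([71, 71, 504]);
translate([434, 1365, 0]) cube([71, 71, 504]);
translate([2376, 442, 0]) cube([71, 71, 504]);
translate([2376, 1365, 0]) cube([71, 71, 504]);
translate([505, 442, 228]) cube([1871, 20, 195]);
translate([505, 1416, 228]) cube([1871, 20, 195]);
translate([434, 513, 228]) cube([20, 852, 195]);
translate([2427, 513, 228]) cube([20, 852, 195]);
translate([592, 442, 423]) cube([91, 994, 16]);
translate([770, 442, 423]) cube([91, 994, 16]);
translate([948, 442, 423]) cube([91, 994, 16]);
translate([1126, 442, 423]) cube([91, 994, 16]);
translate([1304, 442, 423]) cube([91, 994, 16]);
translate([1482, 442, 423]) cube([91, 994, 16]);
translate([1660, 442, 423]) cube([91, 994, 16]);
translate([1838, 442, 423]) cube([91, 994, 16]);
translate([2016, 442, 423]) cube([91, 994, 16]);
translate([2194, 442, 423]) cube([91, 994, 16]);


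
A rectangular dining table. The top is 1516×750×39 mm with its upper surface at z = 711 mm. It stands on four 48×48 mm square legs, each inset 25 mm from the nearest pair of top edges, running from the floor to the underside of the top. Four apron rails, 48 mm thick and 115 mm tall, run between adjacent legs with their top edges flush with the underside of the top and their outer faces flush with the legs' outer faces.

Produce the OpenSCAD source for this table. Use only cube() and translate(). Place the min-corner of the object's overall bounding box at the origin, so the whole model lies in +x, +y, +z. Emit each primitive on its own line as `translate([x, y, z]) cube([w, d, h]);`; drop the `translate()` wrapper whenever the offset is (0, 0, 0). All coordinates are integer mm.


translate([0, 0, 672]) cube([1516, 750, 39]);
translate([25, 25, 0]) cube([48, 48, 672]);
translate([1443, 25, 0]) cube([48, 48, 672]);
translate([25, 677, 0]) cube([48, 48, 672]);
translate([1443, 677, 0]) cube([48, 48, 672]);
translate([73, 25, 557]) cube([1370, 48, 115]);
translate([73, 677, 557]) cube([1370, 48, 115]);
translate([25, 73, 557]) cube([48, 604, 115]);
translate([1443, 73, 557]) cube([48, 604, 115]);


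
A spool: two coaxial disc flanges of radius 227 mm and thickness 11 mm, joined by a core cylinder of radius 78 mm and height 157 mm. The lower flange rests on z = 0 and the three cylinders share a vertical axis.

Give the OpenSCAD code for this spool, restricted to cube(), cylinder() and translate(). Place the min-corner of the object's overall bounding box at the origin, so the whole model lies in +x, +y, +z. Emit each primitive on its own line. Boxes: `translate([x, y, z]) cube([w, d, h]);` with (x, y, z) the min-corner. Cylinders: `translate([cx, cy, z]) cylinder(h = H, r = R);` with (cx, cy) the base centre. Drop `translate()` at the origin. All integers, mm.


translate([227, 227, 0]) cylinder(h = 11, r = 227);
translate([227, 227, 11]) cylinder(h = 157, r = 78);
translate([227, 227, 168]) cylinder(h = 11, r = 227);


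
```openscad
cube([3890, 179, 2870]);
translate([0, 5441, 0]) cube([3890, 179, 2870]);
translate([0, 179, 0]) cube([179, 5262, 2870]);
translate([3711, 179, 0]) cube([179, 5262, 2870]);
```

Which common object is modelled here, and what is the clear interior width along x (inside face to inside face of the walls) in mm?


A house (or room) frame. The interior width is 3532 mm.

Four 2870 mm walls enclosing a rectangle with no floor or roof — a room or house frame. Outside width is 3890 mm and wall thickness is 179 mm, so the interior width is 3890 − 2 × 179 = 3532 mm.


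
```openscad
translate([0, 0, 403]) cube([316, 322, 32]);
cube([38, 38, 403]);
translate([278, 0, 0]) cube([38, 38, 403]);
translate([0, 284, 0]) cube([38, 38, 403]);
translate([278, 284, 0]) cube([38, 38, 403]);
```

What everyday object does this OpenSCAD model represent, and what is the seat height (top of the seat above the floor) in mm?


A stool. The seat height is 435 mm.

A 316×322×32 slab at z = 403 on four corner posts — a stool. The seat top is 403 + 32 = 435 mm.


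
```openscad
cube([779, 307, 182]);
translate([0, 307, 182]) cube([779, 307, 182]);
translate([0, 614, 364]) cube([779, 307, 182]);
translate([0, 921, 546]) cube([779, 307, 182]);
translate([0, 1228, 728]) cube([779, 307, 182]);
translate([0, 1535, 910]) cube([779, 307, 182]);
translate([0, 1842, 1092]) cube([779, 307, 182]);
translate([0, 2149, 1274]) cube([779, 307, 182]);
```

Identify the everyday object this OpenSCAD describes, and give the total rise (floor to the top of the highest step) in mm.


A staircase. The total rise is 1456 mm.

8 identical blocks, each offset up and back from the previous — a staircase. Each step is 182 mm tall and there are 8 of them, so the total rise is 8 × 182 = 1456 mm.


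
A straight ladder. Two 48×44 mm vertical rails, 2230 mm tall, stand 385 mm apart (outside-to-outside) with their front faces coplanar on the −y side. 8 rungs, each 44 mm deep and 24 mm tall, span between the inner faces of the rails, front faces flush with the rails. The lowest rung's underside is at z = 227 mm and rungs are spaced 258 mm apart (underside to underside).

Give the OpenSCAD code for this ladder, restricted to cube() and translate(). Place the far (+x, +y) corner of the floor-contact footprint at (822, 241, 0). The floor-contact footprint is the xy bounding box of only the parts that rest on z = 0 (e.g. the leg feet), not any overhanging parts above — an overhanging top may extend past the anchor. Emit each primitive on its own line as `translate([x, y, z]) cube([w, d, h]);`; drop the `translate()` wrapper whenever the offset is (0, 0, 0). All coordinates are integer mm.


// rung span = 385 - 2*48 = 289
// rung[k] z = 227 + k*258
translate([437, 197, 0]) cube([48, 44, 2230]);
translate([774, 197, 0]) cube([48, 44, 2230]);
translate([485, 197, 227]) cube([289, 44, 24]);
translate([485, 197, 485]) cube([289, 44, 24]);
translate([485, 197, 743]) cube([289, 44, 24]);
translate([485, 197, 1001]) cube([289, 44, 24]);
translate([485, 197, 1259]) cube([289, 44, 24]);
translate([485, 197, 1517]) cube([289, 44, 24]);
translate([485, 197, 1775]) cube([289, 44, 24]);
translate([485, 197, 2033]) cube([289, 44, 24]);


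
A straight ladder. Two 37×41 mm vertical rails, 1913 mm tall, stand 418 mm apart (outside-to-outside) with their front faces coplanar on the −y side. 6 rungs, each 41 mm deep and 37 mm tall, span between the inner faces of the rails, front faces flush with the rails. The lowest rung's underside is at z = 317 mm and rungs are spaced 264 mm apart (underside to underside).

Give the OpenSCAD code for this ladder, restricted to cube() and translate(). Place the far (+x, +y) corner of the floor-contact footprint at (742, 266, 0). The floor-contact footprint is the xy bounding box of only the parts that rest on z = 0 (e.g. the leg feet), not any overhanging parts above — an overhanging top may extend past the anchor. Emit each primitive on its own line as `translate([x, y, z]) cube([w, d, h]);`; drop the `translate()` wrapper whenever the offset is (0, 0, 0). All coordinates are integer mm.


// rung span = 418 - 2*37 = 344
// rung[k] z = 317 + k*264
translate([324, 225, 0]) cube([37, 41, 1913]);
translate([705, 225, 0]) cube([37, 41, 1913]);
translate([361, 225, 317]) cube([344, 41, 37]);
translate([361, 225, 581]) cube([344, 41, 37]);
translate([361, 225, 845]) cube([344, 41, 37]);
translate([361, 225, 1109]) cube([344, 41, 37]);
translate([361, 225, 1373]) cube([344, 41, 37]);
translate([361, 225, 1637]) cube([344, 41, 37]);


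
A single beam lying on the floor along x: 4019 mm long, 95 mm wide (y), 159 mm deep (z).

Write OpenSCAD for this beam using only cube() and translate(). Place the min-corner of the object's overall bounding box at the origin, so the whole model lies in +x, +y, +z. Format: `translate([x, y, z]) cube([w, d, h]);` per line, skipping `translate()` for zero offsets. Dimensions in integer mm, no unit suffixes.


cube([4019, 95, 159]);


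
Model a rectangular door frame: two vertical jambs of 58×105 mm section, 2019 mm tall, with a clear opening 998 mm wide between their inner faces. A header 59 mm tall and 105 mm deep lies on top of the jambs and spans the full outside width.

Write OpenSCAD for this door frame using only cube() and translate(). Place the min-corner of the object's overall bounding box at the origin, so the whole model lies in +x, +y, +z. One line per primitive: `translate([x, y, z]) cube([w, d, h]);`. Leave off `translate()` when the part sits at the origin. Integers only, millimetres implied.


cube([58, 105, 2019]);
translate([1056, 0, 0]) cube([58, 105, 2019]);
translate([0, 0, 2019]) cube([1114, 105, 59]);


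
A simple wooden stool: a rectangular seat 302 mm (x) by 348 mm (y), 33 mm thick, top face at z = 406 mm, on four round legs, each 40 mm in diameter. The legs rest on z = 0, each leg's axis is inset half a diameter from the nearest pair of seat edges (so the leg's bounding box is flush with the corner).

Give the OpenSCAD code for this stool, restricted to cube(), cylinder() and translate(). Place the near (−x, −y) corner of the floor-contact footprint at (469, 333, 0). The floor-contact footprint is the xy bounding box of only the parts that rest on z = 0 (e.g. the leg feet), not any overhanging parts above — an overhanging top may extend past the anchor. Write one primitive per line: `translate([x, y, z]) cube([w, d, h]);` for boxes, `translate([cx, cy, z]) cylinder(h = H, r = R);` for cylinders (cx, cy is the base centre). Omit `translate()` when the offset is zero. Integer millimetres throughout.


// leg_h = 406 - 33 = 373
translate([469, 333, 373]) cube([302, 348, 33]);
translate([489, 353, 0]) cylinder(h = 373, r = 20);
translate([751, 353, 0]) cylinder(h = 373, r = 20);
translate([489, 661, 0]) cylinder(h = 373, r = 20);
translate([751, 661, 0]) cylinder(h = 373, r = 20);


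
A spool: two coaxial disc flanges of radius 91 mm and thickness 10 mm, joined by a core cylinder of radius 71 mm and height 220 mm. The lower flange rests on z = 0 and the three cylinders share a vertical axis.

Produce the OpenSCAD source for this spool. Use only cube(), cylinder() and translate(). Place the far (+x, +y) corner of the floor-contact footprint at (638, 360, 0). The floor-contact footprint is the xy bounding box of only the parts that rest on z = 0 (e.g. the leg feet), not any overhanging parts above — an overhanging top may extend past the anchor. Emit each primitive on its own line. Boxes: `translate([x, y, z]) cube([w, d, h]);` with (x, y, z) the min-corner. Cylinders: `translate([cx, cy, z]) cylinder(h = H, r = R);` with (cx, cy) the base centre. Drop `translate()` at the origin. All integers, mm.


translate([547, 269, 0]) cylinder(h = 10, r = 91);
translate([547, 269, 10]) cylinder(h = 220, r = 71);
translate([547, 269, 230]) cylinder(h = 10, r = 91);


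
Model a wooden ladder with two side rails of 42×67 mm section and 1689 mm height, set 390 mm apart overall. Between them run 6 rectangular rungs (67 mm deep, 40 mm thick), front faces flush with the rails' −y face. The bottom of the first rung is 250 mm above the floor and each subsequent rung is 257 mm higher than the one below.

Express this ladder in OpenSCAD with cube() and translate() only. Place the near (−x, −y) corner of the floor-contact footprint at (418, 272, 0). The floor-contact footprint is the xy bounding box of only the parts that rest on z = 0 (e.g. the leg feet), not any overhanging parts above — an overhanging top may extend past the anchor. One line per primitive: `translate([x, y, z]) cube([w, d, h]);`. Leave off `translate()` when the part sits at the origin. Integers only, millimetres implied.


translate([418, 272, 0]) cube([42, 67, 1689]);
translate([766, 272, 0]) cube([42, 67, 1689]);
translate([460, 272, 250]) cube([306, 67, 40]);
translate([460, 272, 507]) cube([306, 67, 40]);
translate([460, 272, 764]) cube([306, 67, 40]);
translate([460, 272, 1021]) cube([306, 67, 40]);
translate([460, 272, 1278]) cube([306, 67, 40]);
translate([460, 272, 1535]) cube([306, 67, 40]);


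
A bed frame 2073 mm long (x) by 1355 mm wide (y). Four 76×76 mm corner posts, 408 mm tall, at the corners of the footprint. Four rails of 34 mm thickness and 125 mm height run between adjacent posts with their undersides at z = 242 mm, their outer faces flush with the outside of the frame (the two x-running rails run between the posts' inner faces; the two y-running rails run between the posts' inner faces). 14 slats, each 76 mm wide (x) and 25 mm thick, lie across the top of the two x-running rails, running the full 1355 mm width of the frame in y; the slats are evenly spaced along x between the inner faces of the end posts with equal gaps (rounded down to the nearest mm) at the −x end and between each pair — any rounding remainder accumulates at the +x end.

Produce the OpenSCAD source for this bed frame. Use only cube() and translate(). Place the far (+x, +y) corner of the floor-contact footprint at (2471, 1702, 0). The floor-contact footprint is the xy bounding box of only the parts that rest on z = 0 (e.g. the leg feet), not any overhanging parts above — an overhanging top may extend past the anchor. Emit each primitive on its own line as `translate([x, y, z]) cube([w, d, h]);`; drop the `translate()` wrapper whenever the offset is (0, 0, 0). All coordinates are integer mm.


// slat z = rail_z + rail_h = 242 + 125 = 367
// slat gap = ⌊(1921 − 14·76) / 15⌋ = 57
translate([398, 347, 0]) cube([76, 76, 408]);
translate([398, 1626, 0]) cube([76, 76, 408]);
translate([2395, 347, 0]) cube([76, 76, 408]);
translate([2395, 1626, 0]) cube([76, 76, 408]);
translate([474, 347, 242]) cube([1921, 34, 125]);
translate([474, 1668, 242]) cube([1921, 34, 125]);
translate([398, 423, 242]) cube([34, 1203, 125]);
translate([2437, 423, 242]) cube([34, 1203, 125]);
translate([531, 347, 367]) cube([76, 1355, 25]);
translate([664, 347, 367]) cube([76, 1355, 25]);
translate([797, 347, 367]) cube([76, 1355, 25]);
translate([930, 347, 367]) cube([76, 1355, 25]);
translate([1063, 347, 367]) cube([76, 1355, 25]);
translate([1196, 347, 367]) cube([76, 1355, 25]);
translate([1329, 347, 367]) cube([76, 1355, 25]);
translate([1462, 347, 367]) cube([76, 1355, 25]);
translate([1595, 347, 367]) cube([76, 1355, 25]);
translate([1728, 347, 367]) cube([76, 1355, 25]);
translate([1861, 347, 367]) cube([76, 1355, 25]);
translate([1994, 347, 367]) cube([76, 1355, 25]);
translate([2127, 347, 367]) cube([76, 1355, 25]);
translate([2260, 347, 367]) cube([76, 1355, 25]);


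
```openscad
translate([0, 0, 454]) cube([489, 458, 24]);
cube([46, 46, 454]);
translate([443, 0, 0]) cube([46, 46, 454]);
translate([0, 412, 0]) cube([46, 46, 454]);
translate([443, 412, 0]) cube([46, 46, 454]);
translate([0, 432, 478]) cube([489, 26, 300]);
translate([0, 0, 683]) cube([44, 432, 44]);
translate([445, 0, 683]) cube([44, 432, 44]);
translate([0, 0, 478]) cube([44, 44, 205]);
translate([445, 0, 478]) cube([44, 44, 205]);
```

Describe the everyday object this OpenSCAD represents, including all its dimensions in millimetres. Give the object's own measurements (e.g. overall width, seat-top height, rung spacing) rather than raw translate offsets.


A chair. The seat is a 489×458×24 mm slab with its top at z = 478 mm, on four 46×46 mm corner legs (flush with the seat edges, standing on z = 0). A flat backrest 26 mm thick, 300 mm tall, spans the full seat width and rises from the seat top along its +y edge, rear face flush with the rear of the seat. Two armrests of 44×44 mm section run along each side from the seat's front edge to the front of the backrest, top faces 249 mm above the seat top and outer faces flush with the seat's x-edges; a 44×44 mm post under the front of each armrest stands on the seat at the front corner.


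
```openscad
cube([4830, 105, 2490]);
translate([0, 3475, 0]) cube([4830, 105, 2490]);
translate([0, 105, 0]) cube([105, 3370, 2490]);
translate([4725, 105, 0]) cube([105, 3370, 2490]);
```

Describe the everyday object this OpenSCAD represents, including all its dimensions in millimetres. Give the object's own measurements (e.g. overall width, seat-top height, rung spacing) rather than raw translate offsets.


The wall frame of a small rectangular building: four walls, each 2490 mm tall and 105 mm thick, enclosing a footprint 4830 mm (x) by 3580 mm (y) outside-to-outside, with no floor or roof. The front and back walls (the −y and +y sides) span the full width; the two side walls fit between them.


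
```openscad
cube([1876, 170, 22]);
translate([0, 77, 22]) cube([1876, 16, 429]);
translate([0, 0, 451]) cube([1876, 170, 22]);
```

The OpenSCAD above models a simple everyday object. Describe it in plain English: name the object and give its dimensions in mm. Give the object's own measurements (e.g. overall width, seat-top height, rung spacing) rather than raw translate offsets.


An I-beam lying along x, 1876 mm long. Overall section height 473 mm. Two flanges 170 mm wide (y) and 22 mm thick, one on the floor and one at the top; a web 16 mm thick runs between them, centred on the flange width.


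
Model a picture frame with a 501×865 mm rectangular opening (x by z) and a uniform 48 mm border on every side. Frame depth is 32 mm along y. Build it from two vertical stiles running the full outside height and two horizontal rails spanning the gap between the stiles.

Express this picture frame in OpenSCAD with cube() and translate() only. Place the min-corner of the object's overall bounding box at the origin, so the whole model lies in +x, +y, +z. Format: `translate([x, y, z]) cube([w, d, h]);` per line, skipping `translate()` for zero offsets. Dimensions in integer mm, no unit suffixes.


cube([48, 32, 961]);
translate([549, 0, 0]) cube([48, 32, 961]);
translate([48, 0, 0]) cube([501, 32, 48]);
translate([48, 0, 913]) cube([501, 32, 48]);


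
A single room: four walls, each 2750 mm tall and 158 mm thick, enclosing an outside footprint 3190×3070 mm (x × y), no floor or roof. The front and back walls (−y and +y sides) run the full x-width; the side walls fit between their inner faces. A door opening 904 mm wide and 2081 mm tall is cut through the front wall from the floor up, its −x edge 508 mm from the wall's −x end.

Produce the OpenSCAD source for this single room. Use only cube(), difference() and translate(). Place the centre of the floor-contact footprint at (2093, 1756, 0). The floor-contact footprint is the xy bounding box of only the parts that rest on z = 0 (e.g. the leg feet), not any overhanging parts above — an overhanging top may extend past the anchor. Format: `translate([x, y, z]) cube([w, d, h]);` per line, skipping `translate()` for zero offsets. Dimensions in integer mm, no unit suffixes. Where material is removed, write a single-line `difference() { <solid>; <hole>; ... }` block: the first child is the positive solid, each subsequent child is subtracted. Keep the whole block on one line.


difference() { translate([498, 221, 0]) cube([3190, 158, 2750]); translate([1006, 221, 0]) cube([904, 158, 2081]); }
translate([498, 3133, 0]) cube([3190, 158, 2750]);
translate([498, 379, 0]) cube([158, 2754, 2750]);
translate([3530, 379, 0]) cube([158, 2754, 2750]);


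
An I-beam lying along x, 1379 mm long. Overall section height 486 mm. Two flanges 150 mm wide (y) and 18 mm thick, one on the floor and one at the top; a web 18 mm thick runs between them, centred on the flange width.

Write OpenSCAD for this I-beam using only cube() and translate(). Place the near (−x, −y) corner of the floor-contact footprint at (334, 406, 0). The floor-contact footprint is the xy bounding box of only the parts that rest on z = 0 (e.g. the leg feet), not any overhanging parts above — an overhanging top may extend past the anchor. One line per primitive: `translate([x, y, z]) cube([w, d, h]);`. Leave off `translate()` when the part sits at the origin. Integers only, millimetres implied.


translate([334, 406, 0]) cube([1379, 150, 18]);
translate([334, 472, 18]) cube([1379, 18, 450]);
translate([334, 406, 468]) cube([1379, 150, 18]);


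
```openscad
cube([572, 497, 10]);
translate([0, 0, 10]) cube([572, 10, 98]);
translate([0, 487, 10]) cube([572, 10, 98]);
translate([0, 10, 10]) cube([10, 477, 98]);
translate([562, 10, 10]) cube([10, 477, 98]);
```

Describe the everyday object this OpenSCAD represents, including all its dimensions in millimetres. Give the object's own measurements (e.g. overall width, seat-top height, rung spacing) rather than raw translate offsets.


An open-topped rectangular box: outside dimensions 572×497×108 mm, with a uniform wall and base thickness of 10 mm. The base is a full 572×497 slab on the floor; four walls sit on top of the base. The front and back walls (the −y and +y sides) span the full width; the two side walls fit between them.


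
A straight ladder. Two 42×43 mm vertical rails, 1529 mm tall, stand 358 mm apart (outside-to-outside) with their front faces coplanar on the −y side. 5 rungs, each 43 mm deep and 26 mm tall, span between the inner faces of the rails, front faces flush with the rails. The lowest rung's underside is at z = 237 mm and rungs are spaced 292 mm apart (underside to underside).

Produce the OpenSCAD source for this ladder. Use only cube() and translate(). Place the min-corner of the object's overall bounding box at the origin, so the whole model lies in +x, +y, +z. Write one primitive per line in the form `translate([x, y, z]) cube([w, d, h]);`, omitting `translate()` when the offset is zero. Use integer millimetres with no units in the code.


cube([42, 43, 1529]);
translate([316, 0, 0]) cube([42, 43, 1529]);
translate([42, 0, 237]) cube([274, 43, 26]);
translate([42, 0, 529]) cube([274, 43, 26]);
translate([42, 0, 821]) cube([274, 43, 26]);
translate([42, 0, 1113]) cube([274, 43, 26]);
translate([42, 0, 1405]) cube([274, 43, 26]);


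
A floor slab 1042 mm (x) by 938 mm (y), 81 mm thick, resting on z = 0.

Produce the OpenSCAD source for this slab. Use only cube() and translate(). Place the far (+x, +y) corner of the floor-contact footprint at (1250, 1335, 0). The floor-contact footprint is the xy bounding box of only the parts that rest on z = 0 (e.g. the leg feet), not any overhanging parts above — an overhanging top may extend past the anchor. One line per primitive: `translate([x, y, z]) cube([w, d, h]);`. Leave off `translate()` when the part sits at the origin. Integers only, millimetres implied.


translate([208, 397, 0]) cube([1042, 938, 81]);


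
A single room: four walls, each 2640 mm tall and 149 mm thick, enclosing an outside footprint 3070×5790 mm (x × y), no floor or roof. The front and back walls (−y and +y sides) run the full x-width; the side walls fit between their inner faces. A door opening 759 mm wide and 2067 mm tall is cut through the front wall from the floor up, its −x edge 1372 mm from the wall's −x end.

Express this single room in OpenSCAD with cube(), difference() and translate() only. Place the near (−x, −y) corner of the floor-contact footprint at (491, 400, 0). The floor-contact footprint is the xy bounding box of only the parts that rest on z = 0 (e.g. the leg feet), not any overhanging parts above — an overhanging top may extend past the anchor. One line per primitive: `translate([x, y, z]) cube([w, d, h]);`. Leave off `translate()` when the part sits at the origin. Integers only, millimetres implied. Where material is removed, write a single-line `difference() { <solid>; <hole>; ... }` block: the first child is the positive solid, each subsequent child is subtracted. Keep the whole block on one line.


difference() { translate([491, 400, 0]) cube([3070, 149, 2640]); translate([1863, 400, 0]) cube([759, 149, 2067]); }
translate([491, 6041, 0]) cube([3070, 149, 2640]);
translate([491, 549, 0]) cube([149, 5492, 2640]);
translate([3412, 549, 0]) cube([149, 5492, 2640]);


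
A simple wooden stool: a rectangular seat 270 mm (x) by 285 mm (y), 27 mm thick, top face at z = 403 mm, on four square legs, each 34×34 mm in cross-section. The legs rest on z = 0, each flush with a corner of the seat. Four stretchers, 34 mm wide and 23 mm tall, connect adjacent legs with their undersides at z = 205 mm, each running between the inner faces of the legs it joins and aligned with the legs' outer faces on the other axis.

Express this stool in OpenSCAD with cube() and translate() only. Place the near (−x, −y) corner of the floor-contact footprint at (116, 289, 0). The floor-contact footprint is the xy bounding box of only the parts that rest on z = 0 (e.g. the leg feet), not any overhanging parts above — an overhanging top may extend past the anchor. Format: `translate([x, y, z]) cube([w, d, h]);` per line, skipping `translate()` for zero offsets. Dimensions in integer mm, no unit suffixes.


translate([116, 289, 376]) cube([270, 285, 27]);
translate([116, 289, 0]) cube([34, 34, 376]);
translate([352, 289, 0]) cube([34, 34, 376]);
translate([116, 540, 0]) cube([34, 34, 376]);
translate([352, 540, 0]) cube([34, 34, 376]);
translate([150, 289, 205]) cube([202, 34, 23]);
translate([150, 540, 205]) cube([202, 34, 23]);
translate([116, 323, 205]) cube([34, 217, 23]);
translate([352, 323, 205]) cube([34, 217, 23]);


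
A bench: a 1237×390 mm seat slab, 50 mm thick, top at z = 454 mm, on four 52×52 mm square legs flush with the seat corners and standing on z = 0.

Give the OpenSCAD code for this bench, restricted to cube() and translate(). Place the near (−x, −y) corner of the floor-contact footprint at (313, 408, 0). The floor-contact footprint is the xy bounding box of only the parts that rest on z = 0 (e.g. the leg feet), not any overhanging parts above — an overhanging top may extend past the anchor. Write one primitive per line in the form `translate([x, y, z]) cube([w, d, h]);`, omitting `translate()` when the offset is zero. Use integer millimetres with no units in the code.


translate([313, 408, 404]) cube([1237, 390, 50]);
translate([313, 408, 0]) cube([52, 52, 404]);
translate([313, 746, 0]) cube([52, 52, 404]);
translate([1498, 408, 0]) cube([52, 52, 404]);
translate([1498, 746, 0]) cube([52, 52, 404]);
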